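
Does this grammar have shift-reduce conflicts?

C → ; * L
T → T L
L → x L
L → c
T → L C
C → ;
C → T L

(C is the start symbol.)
Augment with C' → C and build the canonical LR(0) collection (I0 = CLOSURE({[C' → . C]}), then GOTO on every symbol after a dot until no new states appear). It has 12 states:
  I0: { [C → . ; * L], [C → . ;], [C → . T L], [C' → . C], [L → . c], [L → . x L], [T → . L C], [T → . T L] }  — shift
  I1: { [C → ; . * L], [C → ; .] }  — shift, reduce
  I2: { [C' → C .] }  — accept
  I3: { [C → . ; * L], [C → . ;], [C → . T L], [L → . c], [L → . x L], [T → . L C], [T → . T L], [T → L . C] }  — shift
  I4: { [C → T . L], [L → . c], [L → . x L], [T → T . L] }  — shift
  I5: { [L → c .] }  — reduce
  I6: { [L → . c], [L → . x L], [L → x . L] }  — shift
  I7: { [L → x L .] }  — reduce
  I8: { [C → T L .], [T → T L .] }  — 2 reduces
  I9: { [T → L C .] }  — reduce
  I10: { [C → ; * . L], [L → . c], [L → . x L] }  — shift
  I11: { [C → ; * L .] }  — reduce

I1 contains reduce item [C → ; .] and shift item [C → ; . * L] — shift-reduce conflict.

Answer: Yes — I1: [C → ; .] vs [C → ; . * L]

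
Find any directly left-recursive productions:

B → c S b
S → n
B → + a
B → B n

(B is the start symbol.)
B → c S b: starts with c
S → n: starts with n
B → + a: starts with '+'
B → B n: LEFT RECURSIVE (starts with B)

The grammar has direct left recursion on: B.

Answer: Yes, B is left-recursive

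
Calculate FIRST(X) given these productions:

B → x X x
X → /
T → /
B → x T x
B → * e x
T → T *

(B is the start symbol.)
{ '/' }

To compute FIRST(X), examine every production with X on the left-hand side, reading each right-hand side left to right until a non-nullable symbol is reached.

From X → /:
  - '/' is a terminal: add '/' and stop

Collecting: FIRST(X) = { '/' }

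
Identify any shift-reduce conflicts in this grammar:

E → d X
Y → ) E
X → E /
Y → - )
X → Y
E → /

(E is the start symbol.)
A shift-reduce conflict occurs when an LR(0) state has both:
  - a complete (reduce) item [A → α .] (dot at the end), and
  - a shift item [B → β . c γ] (dot before a terminal).

Augment with E' → E and build the canonical LR(0) collection (I0 = CLOSURE({[E' → . E]}), then GOTO on every symbol after a dot until no new states appear). It has 12 states:
  I0: { [E → . /], [E → . d X], [E' → . E] }  — shift
  I1: { [E → / .] }  — reduce
  I2: { [E' → E .] }  — accept
  I3: { [E → . /], [E → . d X], [E → d . X], [X → . E /], [X → . Y], [Y → . ) E], [Y → . - )] }  — shift
  I4: { [E → . /], [E → . d X], [Y → ) . E] }  — shift
  I5: { [Y → - . )] }  — shift
  I6: { [X → E . /] }  — shift
  I7: { [E → d X .] }  — reduce
  I8: { [X → Y .] }  — reduce
  I9: { [X → E / .] }  — reduce
  I10: { [Y → - ) .] }  — reduce
  I11: { [Y → ) E .] }  — reduce

No state contains both a complete item and a shift item.

Answer: No shift-reduce conflicts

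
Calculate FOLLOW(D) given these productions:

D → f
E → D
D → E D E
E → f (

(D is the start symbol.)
D is the start symbol, so $ ∈ FOLLOW(D).
In E → D: D is at the end, add FOLLOW(E)
In D → E D E: D is followed by E, add FIRST(E) \ {ε} = { 'f' }

The FOLLOW sets referred to above (computed the same way, to a fixed point):
  FOLLOW(E) = { $, 'f' }

Taking the union: FOLLOW(D) = { $, 'f' }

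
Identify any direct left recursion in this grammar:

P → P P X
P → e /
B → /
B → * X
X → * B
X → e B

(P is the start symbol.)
Direct left recursion occurs when N → N α for some non-terminal N (the right-hand side begins with the left-hand side itself).

P → P P X: LEFT RECURSIVE (starts with P)
P → e /: starts with e
B → /: starts with '/'
B → * X: starts with '*'
X → * B: starts with '*'
X → e B: starts with e

The grammar has direct left recursion on: P.

Answer: Yes, P is left-recursive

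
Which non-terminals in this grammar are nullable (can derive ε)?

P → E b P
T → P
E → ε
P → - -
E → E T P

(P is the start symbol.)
{ 'E' }

A non-terminal is nullable if it can derive ε (the empty string): either it has an ε-production, or it has a production whose right-hand side consists entirely of nullable non-terminals.

ε-productions: E → ε
So E is immediately nullable.
No further non-terminal can be added: every production for the remaining non-terminals contains a terminal or a non-nullable non-terminal.
Nullable = { 'E' }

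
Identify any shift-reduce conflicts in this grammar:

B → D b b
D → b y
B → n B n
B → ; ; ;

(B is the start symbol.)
No shift-reduce conflicts

A shift-reduce conflict occurs when an LR(0) state has both:
  - a complete (reduce) item [A → α .] (dot at the end), and
  - a shift item [B → β . c γ] (dot before a terminal).

Augment with B' → B and build the canonical LR(0) collection (I0 = CLOSURE({[B' → . B]}), then GOTO on every symbol after a dot until no new states appear). It has 13 states:
  I0: { [B → . ; ; ;], [B → . D b b], [B → . n B n], [B' → . B], [D → . b y] }  — shift
  I1: { [B → ; . ; ;] }  — shift
  I2: { [B' → B .] }  — accept
  I3: { [B → D . b b] }  — shift
  I4: { [D → b . y] }  — shift
  I5: { [B → . ; ; ;], [B → . D b b], [B → . n B n], [B → n . B n], [D → . b y] }  — shift
  I6: { [B → n B . n] }  — shift
  I7: { [B → n B n .] }  — reduce
  I8: { [D → b y .] }  — reduce
  I9: { [B → D b . b] }  — shift
  I10: { [B → D b b .] }  — reduce
  I11: { [B → ; ; . ;] }  — shift
  I12: { [B → ; ; ; .] }  — reduce

No state contains both a complete item and a shift item.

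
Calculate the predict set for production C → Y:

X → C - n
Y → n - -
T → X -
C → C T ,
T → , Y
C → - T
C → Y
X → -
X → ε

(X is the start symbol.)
{ 'n' }

PREDICT(C → Y) = (FIRST(RHS) \ {ε}) ∪ (FOLLOW(C) if ε ∈ FIRST(RHS), i.e. RHS ⇒* ε)
FIRST(Y) = { 'n' }
FIRST(Y) = { 'n' }
ε ∉ FIRST(Y), so FOLLOW(C) is not added.
PREDICT(C → Y) = { 'n' }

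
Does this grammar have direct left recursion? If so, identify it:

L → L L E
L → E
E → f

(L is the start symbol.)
L → L L E: LEFT RECURSIVE (starts with L)
L → E: starts with E
E → f: starts with f

The grammar has direct left recursion on: L.

Answer: Yes, L is left-recursive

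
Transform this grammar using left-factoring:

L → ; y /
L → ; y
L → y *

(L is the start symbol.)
L → ; y L'
L' → /
L' → ε
L → y *

Left-factoring transforms A → αβ₁ | αβ₂ into A → αA' and A' → β₁ | β₂
(α is the longest common prefix among the alternatives). Repeat until
no nonterminal has two alternatives with a common prefix.

Round 1: L has alternatives sharing prefix '; y'. Introduce L': L → ; y L'
  Add: L' → /
  Add: L' → ε

No remaining common prefixes — done.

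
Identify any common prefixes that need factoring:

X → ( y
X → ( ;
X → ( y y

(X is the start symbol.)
Left-factoring is needed when two productions for the same non-terminal
share a common prefix on the right-hand side.

Productions for X:
  X → ( y
  X → ( ;
  X → ( y y

Found common prefix '(' in productions for X

Answer: Yes, X has productions with common prefix '('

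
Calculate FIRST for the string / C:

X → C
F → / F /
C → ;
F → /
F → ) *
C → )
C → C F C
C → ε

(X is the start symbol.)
{ '/' }

To compute FIRST(/ C), process the symbols left to right:
Symbol / is a terminal. Add '/' and stop.
FIRST(/ C) = { '/' }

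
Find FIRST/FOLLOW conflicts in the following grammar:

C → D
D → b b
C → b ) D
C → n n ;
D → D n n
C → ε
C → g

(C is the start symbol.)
A FIRST/FOLLOW conflict occurs when a non-terminal N has a nullable alternative N → β (β ⇒* ε) and another alternative N → α with FIRST(α) ∩ FOLLOW(N) ≠ ∅: on such a lookahead the parser cannot decide between expanding α and letting N vanish via β.

Nullable non-terminals: C.
FIRST sets used below: FIRST(D) = { 'b' }

C: nullable alternative(s) C → ε; FOLLOW(C) = { $ }
  C → D: FIRST \ {ε} = { 'b' } — disjoint from FOLLOW(C)
  C → b ) D: FIRST \ {ε} = { 'b' } — disjoint from FOLLOW(C)
  C → n n ;: FIRST \ {ε} = { 'n' } — disjoint from FOLLOW(C)
  C → ε: FIRST \ {ε} = { } — this is the only nullable alternative, skip
  C → g: FIRST \ {ε} = { 'g' } — disjoint from FOLLOW(C)

D has no nullable alternative, so no FIRST/FOLLOW check is needed there.

No FIRST/FOLLOW conflicts found.

Answer: No FIRST/FOLLOW conflicts.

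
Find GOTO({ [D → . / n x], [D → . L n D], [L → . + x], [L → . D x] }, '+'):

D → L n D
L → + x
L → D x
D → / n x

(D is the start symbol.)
{ [L → + . x] }

GOTO(I, '+') = CLOSURE({ [A → αX.β] : [A → α.Xβ] ∈ I, X = '+' })

Items with dot before '+', with the dot advanced:
  [L → . + x] → [L → + . x]
Closure adds nothing (no advanced item has the dot before a non-terminal).

GOTO = { [L → + . x] }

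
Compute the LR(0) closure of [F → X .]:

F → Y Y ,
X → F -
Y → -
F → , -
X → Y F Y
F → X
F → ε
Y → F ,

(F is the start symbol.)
To compute CLOSURE, for each item [A → α.Bβ] where B is a non-terminal, add [B → .γ] for all productions B → γ; repeat for the newly added items until nothing changes.

Start with: [F → X .]
The dot is at the end, so nothing is added.

CLOSURE = { [F → X .] }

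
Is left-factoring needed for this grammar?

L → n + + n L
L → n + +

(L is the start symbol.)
Left-factoring is needed when two productions for the same non-terminal
share a common prefix on the right-hand side.

Productions for L:
  L → n + + n L
  L → n + +

Found common prefix 'n + +' in productions for L

Answer: Yes, L has productions with common prefix 'n + +'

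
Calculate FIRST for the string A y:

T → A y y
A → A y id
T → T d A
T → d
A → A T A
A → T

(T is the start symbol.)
FIRST sets of the non-terminals involved (from the grammar, by fixed-point iteration):
  FIRST(A) = { 'd' }

To compute FIRST(A y), process the symbols left to right:
Symbol A is a non-terminal. Add FIRST(A) \ {ε} = { 'd' }
A is not nullable (ε ∉ FIRST(A)), so stop here.
FIRST(A y) = { 'd' }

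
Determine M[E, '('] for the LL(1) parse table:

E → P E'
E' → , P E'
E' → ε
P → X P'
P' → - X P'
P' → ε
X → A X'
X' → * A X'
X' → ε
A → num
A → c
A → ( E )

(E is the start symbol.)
E → P E'

To find M[E, '('], we find productions for E where '(' is in the predict set (PREDICT(N → α) = (FIRST(α) \ {ε}) ∪ (FOLLOW(N) if α ⇒* ε)).

Relevant sets:
  FIRST(P) = { '(', 'c', 'num' }

E → P E': PREDICT = { '(', 'c', 'num' }
  '(' is in predict set, so this production goes in M[E, '(']

M[E, '('] = E → P E'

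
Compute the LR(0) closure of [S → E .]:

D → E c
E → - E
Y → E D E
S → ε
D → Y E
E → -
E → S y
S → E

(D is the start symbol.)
{ [S → E .] }

To compute CLOSURE, for each item [A → α.Bβ] where B is a non-terminal, add [B → .γ] for all productions B → γ; repeat for the newly added items until nothing changes.

Start with: [S → E .]
The dot is at the end, so nothing is added.

CLOSURE = { [S → E .] }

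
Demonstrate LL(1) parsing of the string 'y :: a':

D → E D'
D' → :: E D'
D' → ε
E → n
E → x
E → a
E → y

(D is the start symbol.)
LL(1) parsing maintains a stack (initially the start symbol over $) and the input. At each step: if the stack top is a terminal, match it against the current input token; if it is a non-terminal N, replace it with the RHS of M[N, lookahead] (the unique production whose predict set contains the lookahead).

Stack is shown with the top on the left.

Stack      Input     Action
---------------------------
D $        y :: a $  output D → E D'
E D' $     y :: a $  output E → y
y D' $     y :: a $  match 'y'
D' $       :: a $    output D' → :: E D'
:: E D' $  :: a $    match '::'
E D' $     a $       output E → a
a D' $     a $       match 'a'
D' $       $         output D' → ε
$          $         accept

The string is accepted.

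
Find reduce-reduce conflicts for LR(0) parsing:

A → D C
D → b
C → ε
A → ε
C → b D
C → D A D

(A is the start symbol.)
A reduce-reduce conflict occurs when an LR(0) state has two complete items [A → α .] and [B → β .] — both call for a reduction, and with no lookahead the parser cannot choose between them.

Augment with A' → A and build the canonical LR(0) collection (I0 = CLOSURE({[A' → . A]}), then GOTO on every symbol after a dot until no new states appear). It has 10 states:
  I0: { [A → . D C], [A → .], [A' → . A], [D → . b] }  — shift, reduce
  I1: { [A' → A .] }  — accept
  I2: { [A → D . C], [C → . D A D], [C → . b D], [C → .], [D → . b] }  — shift, reduce
  I3: { [D → b .] }  — reduce
  I4: { [A → D C .] }  — reduce
  I5: { [A → . D C], [A → .], [C → D . A D], [D → . b] }  — shift, reduce
  I6: { [C → b . D], [D → . b], [D → b .] }  — shift, reduce
  I7: { [C → b D .] }  — reduce
  I8: { [C → D A . D], [D → . b] }  — shift
  I9: { [C → D A D .] }  — reduce

No state contains more than one complete item.

Answer: No reduce-reduce conflicts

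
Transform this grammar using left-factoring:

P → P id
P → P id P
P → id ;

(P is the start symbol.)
P → P id P'
P' → ε
P' → P
P → id ;

Left-factoring transforms A → αβ₁ | αβ₂ into A → αA' and A' → β₁ | β₂
(α is the longest common prefix among the alternatives). Repeat until
no nonterminal has two alternatives with a common prefix.

Round 1: P has alternatives sharing prefix 'P id'. Introduce P': P → P id P'
  Add: P' → ε
  Add: P' → P

No remaining common prefixes — done.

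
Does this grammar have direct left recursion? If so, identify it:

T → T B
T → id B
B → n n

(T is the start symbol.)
Yes, T is left-recursive

Direct left recursion occurs when N → N α for some non-terminal N (the right-hand side begins with the left-hand side itself).

T → T B: LEFT RECURSIVE (starts with T)
T → id B: starts with id
B → n n: starts with n

The grammar has direct left recursion on: T.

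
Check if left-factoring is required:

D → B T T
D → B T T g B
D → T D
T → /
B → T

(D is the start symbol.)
Left-factoring is needed when two productions for the same non-terminal
share a common prefix on the right-hand side.

Productions for D:
  D → B T T
  D → B T T g B
  D → T D

Found common prefix 'B T T' in productions for D

Answer: Yes, D has productions with common prefix 'B T T'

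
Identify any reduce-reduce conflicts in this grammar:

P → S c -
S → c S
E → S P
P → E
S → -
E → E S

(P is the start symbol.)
Yes — I9: [P → S c - .] vs [S → - .]

A reduce-reduce conflict occurs when an LR(0) state has two complete items [A → α .] and [B → β .] — both call for a reduction, and with no lookahead the parser cannot choose between them.

Augment with P' → P and build the canonical LR(0) collection (I0 = CLOSURE({[P' → . P]}), then GOTO on every symbol after a dot until no new states appear). It has 11 states:
  I0: { [E → . E S], [E → . S P], [P → . E], [P → . S c -], [P' → . P], [S → . -], [S → . c S] }  — shift
  I1: { [S → - .] }  — reduce
  I2: { [E → E . S], [P → E .], [S → . -], [S → . c S] }  — shift, reduce
  I3: { [P' → P .] }  — accept
  I4: { [E → . E S], [E → . S P], [E → S . P], [P → . E], [P → . S c -], [P → S . c -], [S → . -], [S → . c S] }  — shift
  I5: { [S → . -], [S → . c S], [S → c . S] }  — shift
  I6: { [S → c S .] }  — reduce
  I7: { [E → S P .] }  — reduce
  I8: { [P → S c . -], [S → . -], [S → . c S], [S → c . S] }  — shift
  I9: { [P → S c - .], [S → - .] }  — 2 reduces
  I10: { [E → E S .] }  — reduce

I9 contains complete items [P → S c - .], [S → - .] — reduce-reduce conflict.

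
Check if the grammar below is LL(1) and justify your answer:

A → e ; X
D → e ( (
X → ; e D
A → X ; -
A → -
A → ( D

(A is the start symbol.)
Yes, the grammar is LL(1).

A grammar is LL(1) if for each non-terminal N with multiple productions, the predict sets of those productions are pairwise disjoint, where PREDICT(N → α) = (FIRST(α) \ {ε}) ∪ (FOLLOW(N) if α ⇒* ε).

Relevant sets:
  FIRST(X) = { ';' }

For A:
  PREDICT(A → e ';' X) = { 'e' }
  PREDICT(A → X ';' '-') = { ';' }
  PREDICT(A → '-') = { '-' }
  PREDICT(A → '(' D) = { '(' }
D, X have a single production, so nothing to check there.

All predict sets are disjoint. The grammar IS LL(1).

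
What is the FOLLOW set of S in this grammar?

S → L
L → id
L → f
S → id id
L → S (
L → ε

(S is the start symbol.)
{ $, '(' }

S is the start symbol, so $ ∈ FOLLOW(S).
In L → S (: S is followed by '(', add FIRST('(') \ {ε} = { '(' }

Taking the union: FOLLOW(S) = { $, '(' }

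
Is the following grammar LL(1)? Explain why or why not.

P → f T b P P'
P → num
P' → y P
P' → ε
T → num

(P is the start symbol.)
No. Predict set conflict for P': { 'y' }

A grammar is LL(1) if for each non-terminal N with multiple productions, the predict sets of those productions are pairwise disjoint, where PREDICT(N → α) = (FIRST(α) \ {ε}) ∪ (FOLLOW(N) if α ⇒* ε).

Relevant sets:
  FOLLOW(P') = { $, 'y' }

For P:
  PREDICT(P → f T b P P') = { 'f' }
  PREDICT(P → num) = { 'num' }
For P':
  PREDICT(P' → y P) = { 'y' }
  PREDICT(P' → ε) = { $, 'y' }
T has a single production, so nothing to check there.

Conflict found: Predict set conflict for P': { 'y' }
The grammar is NOT LL(1).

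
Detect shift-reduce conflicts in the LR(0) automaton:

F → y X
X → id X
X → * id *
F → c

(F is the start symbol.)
No shift-reduce conflicts

Augment with F' → F and build the canonical LR(0) collection (I0 = CLOSURE({[F' → . F]}), then GOTO on every symbol after a dot until no new states appear). It has 10 states:
  I0: { [F → . c], [F → . y X], [F' → . F] }  — shift
  I1: { [F' → F .] }  — accept
  I2: { [F → c .] }  — reduce
  I3: { [F → y . X], [X → . * id *], [X → . id X] }  — shift
  I4: { [X → * . id *] }  — shift
  I5: { [F → y X .] }  — reduce
  I6: { [X → . * id *], [X → . id X], [X → id . X] }  — shift
  I7: { [X → id X .] }  — reduce
  I8: { [X → * id . *] }  — shift
  I9: { [X → * id * .] }  — reduce

No state contains both a complete item and a shift item.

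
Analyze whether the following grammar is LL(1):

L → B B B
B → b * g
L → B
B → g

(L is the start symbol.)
No. Predict set conflict for L: { 'b', 'g' }

A grammar is LL(1) if for each non-terminal N with multiple productions, the predict sets of those productions are pairwise disjoint, where PREDICT(N → α) = (FIRST(α) \ {ε}) ∪ (FOLLOW(N) if α ⇒* ε).

Relevant sets:
  FIRST(B) = { 'b', 'g' }

For L:
  PREDICT(L → B B B) = { 'b', 'g' }
  PREDICT(L → B) = { 'b', 'g' }
For B:
  PREDICT(B → b '*' g) = { 'b' }
  PREDICT(B → g) = { 'g' }

Conflict found: Predict set conflict for L: { 'b', 'g' }
The grammar is NOT LL(1).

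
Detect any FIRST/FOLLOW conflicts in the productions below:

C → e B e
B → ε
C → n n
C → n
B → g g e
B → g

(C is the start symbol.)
Nullable non-terminals: B.

B: nullable alternative(s) B → ε; FOLLOW(B) = { 'e' }
  B → ε: FIRST \ {ε} = { } — this is the only nullable alternative, skip
  B → g g e: FIRST \ {ε} = { 'g' } — disjoint from FOLLOW(B)
  B → g: FIRST \ {ε} = { 'g' } — disjoint from FOLLOW(B)

C has no nullable alternative, so no FIRST/FOLLOW check is needed there.

No FIRST/FOLLOW conflicts found.

Answer: No FIRST/FOLLOW conflicts.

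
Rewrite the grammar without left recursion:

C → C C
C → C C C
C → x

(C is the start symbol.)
C is directly left-recursive. The standard transformation for
  A → A α₁ | ... | A α_m | β₁ | ... | β_n
is
  A  → β₁ A' | ... | β_n A'
  A' → α₁ A' | ... | α_m A' | ε

C → x becomes C → x C'
C → C C becomes C' → C C'
C → C C C becomes C' → C C C'
Add C' → ε

Resulting grammar:
C → x C'
C' → C C'
C' → C C C'
C' → ε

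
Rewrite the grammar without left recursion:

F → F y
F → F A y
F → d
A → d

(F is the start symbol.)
F → d F'
F' → y F'
F' → A y F'
F' → ε
A → d

F is directly left-recursive. The standard transformation for
  A → A α₁ | ... | A α_m | β₁ | ... | β_n
is
  A  → β₁ A' | ... | β_n A'
  A' → α₁ A' | ... | α_m A' | ε

F → d becomes F → d F'
F → F y becomes F' → y F'
F → F A y becomes F' → A y F'
Add F' → ε

Productions for other non-terminals are unchanged:
  A → d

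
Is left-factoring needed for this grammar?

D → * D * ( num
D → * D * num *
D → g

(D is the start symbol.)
Yes, D has productions with common prefix '* D *'

Left-factoring is needed when two productions for the same non-terminal
share a common prefix on the right-hand side.

Productions for D:
  D → * D * ( num
  D → * D * num *
  D → g

Found common prefix '* D *' in productions for D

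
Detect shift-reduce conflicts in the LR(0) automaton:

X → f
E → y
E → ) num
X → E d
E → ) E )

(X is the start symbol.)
A shift-reduce conflict occurs when an LR(0) state has both:
  - a complete (reduce) item [A → α .] (dot at the end), and
  - a shift item [B → β . c γ] (dot before a terminal).

Augment with X' → X and build the canonical LR(0) collection (I0 = CLOSURE({[X' → . X]}), then GOTO on every symbol after a dot until no new states appear). It has 10 states:
  I0: { [E → . ) E )], [E → . ) num], [E → . y], [X → . E d], [X → . f], [X' → . X] }  — shift
  I1: { [E → ) . E )], [E → ) . num], [E → . ) E )], [E → . ) num], [E → . y] }  — shift
  I2: { [X → E . d] }  — shift
  I3: { [X' → X .] }  — accept
  I4: { [X → f .] }  — reduce
  I5: { [E → y .] }  — reduce
  I6: { [X → E d .] }  — reduce
  I7: { [E → ) E . )] }  — shift
  I8: { [E → ) num .] }  — reduce
  I9: { [E → ) E ) .] }  — reduce

No state contains both a complete item and a shift item.

Answer: No shift-reduce conflicts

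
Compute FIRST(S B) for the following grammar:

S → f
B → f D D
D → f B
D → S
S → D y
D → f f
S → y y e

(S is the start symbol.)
FIRST sets of the non-terminals involved (from the grammar, by fixed-point iteration):
  FIRST(S) = { 'f', 'y' }

To compute FIRST(S B), process the symbols left to right:
Symbol S is a non-terminal. Add FIRST(S) \ {ε} = { 'f', 'y' }
S is not nullable (ε ∉ FIRST(S)), so stop here.
FIRST(S B) = { 'f', 'y' }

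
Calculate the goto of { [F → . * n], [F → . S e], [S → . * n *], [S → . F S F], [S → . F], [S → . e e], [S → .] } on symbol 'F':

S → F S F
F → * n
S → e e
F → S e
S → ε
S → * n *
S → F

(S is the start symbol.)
GOTO(I, 'F') = CLOSURE({ [A → αX.β] : [A → α.Xβ] ∈ I, X = 'F' })

Items with dot before 'F', with the dot advanced:
  [S → . F] → [S → F .]
  [S → . F S F] → [S → F . S F]
Closure of the advanced items:
  [S → F . S F] has the dot before S: add [S → . F S F], [S → . e e], [S → .], [S → . * n *], [S → . F]
  [S → . F S F] has the dot before F: add [F → . * n], [F → . S e]

GOTO = { [F → . * n], [F → . S e], [S → . * n *], [S → . F S F], [S → . F], [S → . e e], [S → .], [S → F . S F], [S → F .] }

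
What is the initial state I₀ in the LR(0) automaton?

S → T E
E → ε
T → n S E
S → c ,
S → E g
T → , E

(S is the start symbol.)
{ [E → .], [S → . E g], [S → . T E], [S → . c ,], [S' → . S], [T → . , E], [T → . n S E] }

First, augment the grammar with S' → S
I₀ = CLOSURE({ [S' → . S] }):
  [S' → . S] has the dot before S: add [S → . T E], [S → . c ,], [S → . E g]
  [S → . T E] has the dot before T: add [T → . n S E], [T → . , E]
  [S → . E g] has the dot before E: add [E → .]
No further items can be added.

I₀ = { [E → .], [S → . E g], [S → . T E], [S → . c ,], [S' → . S], [T → . , E], [T → . n S E] }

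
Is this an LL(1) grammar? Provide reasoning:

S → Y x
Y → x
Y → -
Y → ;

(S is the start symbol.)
A grammar is LL(1) if for each non-terminal N with multiple productions, the predict sets of those productions are pairwise disjoint, where PREDICT(N → α) = (FIRST(α) \ {ε}) ∪ (FOLLOW(N) if α ⇒* ε).

For Y:
  PREDICT(Y → x) = { 'x' }
  PREDICT(Y → '-') = { '-' }
  PREDICT(Y → ';') = { ';' }
S has a single production, so nothing to check there.

All predict sets are disjoint. The grammar IS LL(1).

Answer: Yes, the grammar is LL(1).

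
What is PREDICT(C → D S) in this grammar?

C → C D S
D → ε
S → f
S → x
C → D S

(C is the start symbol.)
{ 'f', 'x' }

PREDICT(C → D S) = (FIRST(RHS) \ {ε}) ∪ (FOLLOW(C) if ε ∈ FIRST(RHS), i.e. RHS ⇒* ε)
FIRST(D) = { ε }
FIRST(S) = { 'f', 'x' }
FIRST(D S) = { 'f', 'x' }
ε ∉ FIRST(D S), so FOLLOW(C) is not added.
PREDICT(C → D S) = { 'f', 'x' }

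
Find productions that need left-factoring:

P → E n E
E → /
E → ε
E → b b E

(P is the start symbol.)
No, left-factoring is not needed

Left-factoring is needed when two productions for the same non-terminal
share a common prefix on the right-hand side.

Productions for E:
  E → /
  E → ε
  E → b b E

No common prefixes found.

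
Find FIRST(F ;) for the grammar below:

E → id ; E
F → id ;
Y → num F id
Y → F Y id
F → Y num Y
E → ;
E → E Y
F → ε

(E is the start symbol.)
{ ';', 'id', 'num' }

FIRST sets of the non-terminals involved (from the grammar, by fixed-point iteration):
  FIRST(F) = { 'id', 'num', ε }

To compute FIRST(F ;), process the symbols left to right:
Symbol F is a non-terminal. Add FIRST(F) \ {ε} = { 'id', 'num' }
F is nullable (ε ∈ FIRST(F)), continue to the next symbol.
Symbol ; is a terminal. Add ';' and stop.
FIRST(F ;) = { ';', 'id', 'num' }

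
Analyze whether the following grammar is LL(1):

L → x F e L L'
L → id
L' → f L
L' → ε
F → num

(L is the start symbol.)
No. Predict set conflict for L': { 'f' }

Relevant sets:
  FOLLOW(L') = { $, 'f' }

For L:
  PREDICT(L → x F e L L') = { 'x' }
  PREDICT(L → id) = { 'id' }
For L':
  PREDICT(L' → f L) = { 'f' }
  PREDICT(L' → ε) = { $, 'f' }
F has a single production, so nothing to check there.

Conflict found: Predict set conflict for L': { 'f' }
The grammar is NOT LL(1).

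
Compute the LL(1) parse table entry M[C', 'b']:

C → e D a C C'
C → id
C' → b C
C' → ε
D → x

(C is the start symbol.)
C' → b C, C' → ε

To find M[C', 'b'], we find productions for C' where 'b' is in the predict set (PREDICT(N → α) = (FIRST(α) \ {ε}) ∪ (FOLLOW(N) if α ⇒* ε)).

Relevant sets:
  FOLLOW(C') = { $, 'b' }

C' → b C: PREDICT = { 'b' }
  'b' is in predict set, so this production goes in M[C', 'b']
C' → ε: PREDICT = { $, 'b' }
  'b' is in predict set, so this production goes in M[C', 'b']

M[C', 'b'] = C' → b C, C' → ε  (a multiply-defined cell — the grammar is not LL(1))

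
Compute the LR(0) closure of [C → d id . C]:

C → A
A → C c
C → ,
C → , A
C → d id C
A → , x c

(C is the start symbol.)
{ [A → . , x c], [A → . C c], [C → . , A], [C → . ,], [C → . A], [C → . d id C], [C → d id . C] }

To compute CLOSURE, for each item [A → α.Bβ] where B is a non-terminal, add [B → .γ] for all productions B → γ; repeat for the newly added items until nothing changes.

Start with: [C → d id . C]
  [C → d id . C] has the dot before C: add [C → . A], [C → . ,], [C → . , A], [C → . d id C]
  [C → . A] has the dot before A: add [A → . C c], [A → . , x c]
No further items can be added.

CLOSURE = { [A → . , x c], [A → . C c], [C → . , A], [C → . ,], [C → . A], [C → . d id C], [C → d id . C] }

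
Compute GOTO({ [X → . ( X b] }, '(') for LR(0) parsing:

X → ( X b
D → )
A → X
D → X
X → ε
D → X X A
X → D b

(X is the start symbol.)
GOTO(I, '(') = CLOSURE({ [A → αX.β] : [A → α.Xβ] ∈ I, X = '(' })

Items with dot before '(', with the dot advanced:
  [X → . ( X b] → [X → ( . X b]
Closure of the advanced items:
  [X → ( . X b] has the dot before X: add [X → . ( X b], [X → .], [X → . D b]
  [X → . D b] has the dot before D: add [D → . )], [D → . X], [D → . X X A]

GOTO = { [D → . )], [D → . X X A], [D → . X], [X → ( . X b], [X → . ( X b], [X → . D b], [X → .] }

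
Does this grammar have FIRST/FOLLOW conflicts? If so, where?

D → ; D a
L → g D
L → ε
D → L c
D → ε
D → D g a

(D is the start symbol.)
Nullable non-terminals: D, L.
FIRST sets used below: FIRST(L) = { 'g', ε }, FIRST(D) = { ';', 'c', 'g', ε }

D: nullable alternative(s) D → ε; FOLLOW(D) = { $, 'a', 'c', 'g' }
  D → ; D a: FIRST \ {ε} = { ';' } — disjoint from FOLLOW(D)
  D → L c: FIRST \ {ε} = { 'c', 'g' } — overlaps FOLLOW(D) on { 'c', 'g' }: CONFLICT
  D → ε: FIRST \ {ε} = { } — this is the only nullable alternative, skip
  D → D g a: FIRST \ {ε} = { ';', 'c', 'g' } — overlaps FOLLOW(D) on { 'c', 'g' }: CONFLICT

L: nullable alternative(s) L → ε; FOLLOW(L) = { 'c' }
  L → g D: FIRST \ {ε} = { 'g' } — disjoint from FOLLOW(L)
  L → ε: FIRST \ {ε} = { } — this is the only nullable alternative, skip

So the grammar has 2 FIRST/FOLLOW conflicts (marked CONFLICT above).

Answer: Yes. D → L c with FOLLOW(D) on { 'c', 'g' }; D → D g a with FOLLOW(D) on { 'c', 'g' }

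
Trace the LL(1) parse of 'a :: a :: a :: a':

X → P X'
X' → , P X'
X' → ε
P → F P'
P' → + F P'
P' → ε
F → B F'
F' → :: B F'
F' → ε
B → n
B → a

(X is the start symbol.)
LL(1) parsing maintains a stack (initially the start symbol over $) and the input. At each step: if the stack top is a terminal, match it against the current input token; if it is a non-terminal N, replace it with the RHS of M[N, lookahead] (the unique production whose predict set contains the lookahead).

Stack is shown with the top on the left.

Stack            Input               Action
-------------------------------------------
X $              a :: a :: a :: a $  output X → P X'
P X' $           a :: a :: a :: a $  output P → F P'
F P' X' $        a :: a :: a :: a $  output F → B F'
B F' P' X' $     a :: a :: a :: a $  output B → a
a F' P' X' $     a :: a :: a :: a $  match 'a'
F' P' X' $       :: a :: a :: a $    output F' → :: B F'
:: B F' P' X' $  :: a :: a :: a $    match '::'
B F' P' X' $     a :: a :: a $       output B → a
a F' P' X' $     a :: a :: a $       match 'a'
F' P' X' $       :: a :: a $         output F' → :: B F'
:: B F' P' X' $  :: a :: a $         match '::'
B F' P' X' $     a :: a $            output B → a
a F' P' X' $     a :: a $            match 'a'
F' P' X' $       :: a $              output F' → :: B F'
:: B F' P' X' $  :: a $              match '::'
B F' P' X' $     a $                 output B → a
a F' P' X' $     a $                 match 'a'
F' P' X' $       $                   output F' → ε
P' X' $          $                   output P' → ε
X' $             $                   output X' → ε
$                $                   accept

The string is accepted.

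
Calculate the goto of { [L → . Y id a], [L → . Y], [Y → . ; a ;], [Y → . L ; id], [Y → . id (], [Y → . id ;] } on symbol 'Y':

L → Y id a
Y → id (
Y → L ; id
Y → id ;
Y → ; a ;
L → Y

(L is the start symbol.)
{ [L → Y . id a], [L → Y .] }

GOTO(I, 'Y') = CLOSURE({ [A → αX.β] : [A → α.Xβ] ∈ I, X = 'Y' })

Items with dot before 'Y', with the dot advanced:
  [L → . Y] → [L → Y .]
  [L → . Y id a] → [L → Y . id a]
Closure adds nothing (no advanced item has the dot before a non-terminal).

GOTO = { [L → Y . id a], [L → Y .] }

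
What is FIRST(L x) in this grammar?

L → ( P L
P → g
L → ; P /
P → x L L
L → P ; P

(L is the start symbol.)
FIRST sets of the non-terminals involved (from the grammar, by fixed-point iteration):
  FIRST(L) = { '(', ';', 'g', 'x' }

To compute FIRST(L x), process the symbols left to right:
Symbol L is a non-terminal. Add FIRST(L) \ {ε} = { '(', ';', 'g', 'x' }
L is not nullable (ε ∉ FIRST(L)), so stop here.
FIRST(L x) = { '(', ';', 'g', 'x' }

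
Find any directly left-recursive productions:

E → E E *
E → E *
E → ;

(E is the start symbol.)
Yes, E is left-recursive

Direct left recursion occurs when N → N α for some non-terminal N (the right-hand side begins with the left-hand side itself).

E → E E *: LEFT RECURSIVE (starts with E)
E → E *: LEFT RECURSIVE (starts with E)
E → ;: starts with ';'

The grammar has direct left recursion on: E.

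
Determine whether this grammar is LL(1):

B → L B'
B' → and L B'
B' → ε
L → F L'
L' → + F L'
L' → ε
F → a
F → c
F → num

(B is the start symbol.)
Yes, the grammar is LL(1).

A grammar is LL(1) if for each non-terminal N with multiple productions, the predict sets of those productions are pairwise disjoint, where PREDICT(N → α) = (FIRST(α) \ {ε}) ∪ (FOLLOW(N) if α ⇒* ε).

Relevant sets:
  FOLLOW(B') = { $ }
  FOLLOW(L') = { $, 'and' }

For B':
  PREDICT(B' → and L B') = { 'and' }
  PREDICT(B' → ε) = { $ }
For L':
  PREDICT(L' → '+' F L') = { '+' }
  PREDICT(L' → ε) = { $, 'and' }
For F:
  PREDICT(F → a) = { 'a' }
  PREDICT(F → c) = { 'c' }
  PREDICT(F → num) = { 'num' }
B, L have a single production, so nothing to check there.

All predict sets are disjoint. The grammar IS LL(1).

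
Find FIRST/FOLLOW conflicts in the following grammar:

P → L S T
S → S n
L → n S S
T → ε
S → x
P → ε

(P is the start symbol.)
Nullable non-terminals: P, T.
FIRST sets used below: FIRST(L) = { 'n' }

P: nullable alternative(s) P → ε; FOLLOW(P) = { $ }
  P → L S T: FIRST \ {ε} = { 'n' } — disjoint from FOLLOW(P)
  P → ε: FIRST \ {ε} = { } — this is the only nullable alternative, skip
T has a nullable alternative but only one production, so nothing to check.

L, S have no nullable alternative, so no FIRST/FOLLOW check is needed there.

No FIRST/FOLLOW conflicts found.

Answer: No FIRST/FOLLOW conflicts.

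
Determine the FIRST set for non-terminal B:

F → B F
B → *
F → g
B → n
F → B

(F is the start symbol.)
{ '*', 'n' }

To compute FIRST(B), examine every production with B on the left-hand side, reading each right-hand side left to right until a non-nullable symbol is reached.

From B → *:
  - '*' is a terminal: add '*' and stop
From B → n:
  - n is a terminal: add 'n' and stop

Collecting: FIRST(B) = { '*', 'n' }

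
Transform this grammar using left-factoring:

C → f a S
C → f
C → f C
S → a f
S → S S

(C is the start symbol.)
Left-factoring transforms A → αβ₁ | αβ₂ into A → αA' and A' → β₁ | β₂
(α is the longest common prefix among the alternatives). Repeat until
no nonterminal has two alternatives with a common prefix.

Round 1: C has alternatives sharing prefix 'f'. Introduce C': C → f C'
  Add: C' → a S
  Add: C' → ε
  Add: C' → C

No remaining common prefixes — done.

Resulting grammar:
C → f C'
C' → a S
C' → ε
C' → C
S → a f
S → S S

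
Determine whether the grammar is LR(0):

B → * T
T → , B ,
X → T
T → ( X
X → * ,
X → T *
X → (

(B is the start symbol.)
No. Shift-reduce conflict between [X → ( .] and [T → . ( X]

A grammar is LR(0) if no state in the canonical LR(0) collection has:
  - both a shift item (dot before a terminal) and a complete item (shift-reduce conflict), or
  - two or more complete items (reduce-reduce conflict; the accept item [B' → B .] counts as a complete item here).

Augment with B' → B and build the canonical LR(0) collection (I0 = CLOSURE({[B' → . B]}), then GOTO on every symbol after a dot until no new states appear). It has 14 states:
  I0: { [B → . * T], [B' → . B] }  — shift
  I1: { [B → * . T], [T → . ( X], [T → . , B ,] }  — shift
  I2: { [B' → B .] }  — accept
  I3: { [T → ( . X], [T → . ( X], [T → . , B ,], [X → . (], [X → . * ,], [X → . T *], [X → . T] }  — shift
  I4: { [B → . * T], [T → , . B ,] }  — shift
  I5: { [B → * T .] }  — reduce
  I6: { [T → , B . ,] }  — shift
  I7: { [T → , B , .] }  — reduce
  I8: { [T → ( . X], [T → . ( X], [T → . , B ,], [X → ( .], [X → . (], [X → . * ,], [X → . T *], [X → . T] }  — shift, reduce
  I9: { [X → * . ,] }  — shift
  I10: { [X → T . *], [X → T .] }  — shift, reduce
  I11: { [T → ( X .] }  — reduce
  I12: { [X → T * .] }  — reduce
  I13: { [X → * , .] }  — reduce

Conflict in state I8:
  Shift-reduce conflict between [X → ( .] and [T → . ( X]
So the grammar is NOT LR(0).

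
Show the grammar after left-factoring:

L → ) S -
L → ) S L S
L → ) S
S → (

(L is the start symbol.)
L → ) S L'
L' → -
L' → L S
L' → ε
S → (

Left-factoring transforms A → αβ₁ | αβ₂ into A → αA' and A' → β₁ | β₂
(α is the longest common prefix among the alternatives). Repeat until
no nonterminal has two alternatives with a common prefix.

Round 1: L has alternatives sharing prefix ') S'. Introduce L': L → ) S L'
  Add: L' → -
  Add: L' → L S
  Add: L' → ε

No remaining common prefixes — done.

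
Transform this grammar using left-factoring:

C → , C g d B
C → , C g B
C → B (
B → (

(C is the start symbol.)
Left-factoring transforms A → αβ₁ | αβ₂ into A → αA' and A' → β₁ | β₂
(α is the longest common prefix among the alternatives). Repeat until
no nonterminal has two alternatives with a common prefix.

Round 1: C has alternatives sharing prefix ', C g'. Introduce C': C → , C g C'
  Add: C' → d B
  Add: C' → B

No remaining common prefixes — done.

Resulting grammar:
C → , C g C'
C' → d B
C' → B
C → B (
B → (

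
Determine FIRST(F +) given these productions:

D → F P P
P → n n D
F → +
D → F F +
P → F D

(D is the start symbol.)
{ '+' }

FIRST sets of the non-terminals involved (from the grammar, by fixed-point iteration):
  FIRST(F) = { '+' }

To compute FIRST(F +), process the symbols left to right:
Symbol F is a non-terminal. Add FIRST(F) \ {ε} = { '+' }
F is not nullable (ε ∉ FIRST(F)), so stop here.
FIRST(F +) = { '+' }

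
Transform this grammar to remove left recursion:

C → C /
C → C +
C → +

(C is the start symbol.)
C is directly left-recursive. The standard transformation for
  A → A α₁ | ... | A α_m | β₁ | ... | β_n
is
  A  → β₁ A' | ... | β_n A'
  A' → α₁ A' | ... | α_m A' | ε

C → + becomes C → + C'
C → C / becomes C' → / C'
C → C + becomes C' → + C'
Add C' → ε

Resulting grammar:
C → + C'
C' → / C'
C' → + C'
C' → ε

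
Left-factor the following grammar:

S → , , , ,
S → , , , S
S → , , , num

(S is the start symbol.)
Left-factoring transforms A → αβ₁ | αβ₂ into A → αA' and A' → β₁ | β₂
(α is the longest common prefix among the alternatives). Repeat until
no nonterminal has two alternatives with a common prefix.

Round 1: S has alternatives sharing prefix ', , ,'. Introduce S': S → , , , S'
  Add: S' → ,
  Add: S' → S
  Add: S' → num

No remaining common prefixes — done.

Resulting grammar:
S → , , , S'
S' → ,
S' → S
S' → num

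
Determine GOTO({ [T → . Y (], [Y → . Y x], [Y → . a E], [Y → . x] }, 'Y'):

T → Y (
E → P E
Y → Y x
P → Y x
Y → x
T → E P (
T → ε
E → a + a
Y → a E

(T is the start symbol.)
{ [T → Y . (], [Y → Y . x] }

GOTO(I, 'Y') = CLOSURE({ [A → αX.β] : [A → α.Xβ] ∈ I, X = 'Y' })

Items with dot before 'Y', with the dot advanced:
  [T → . Y (] → [T → Y . (]
  [Y → . Y x] → [Y → Y . x]
Closure adds nothing (no advanced item has the dot before a non-terminal).

GOTO = { [T → Y . (], [Y → Y . x] }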